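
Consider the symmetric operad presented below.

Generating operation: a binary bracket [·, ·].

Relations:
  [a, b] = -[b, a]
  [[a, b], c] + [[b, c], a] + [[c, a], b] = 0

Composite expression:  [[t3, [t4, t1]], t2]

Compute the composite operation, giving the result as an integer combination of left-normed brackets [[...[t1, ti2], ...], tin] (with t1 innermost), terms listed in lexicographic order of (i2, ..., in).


[[[t1, t4], t3], t2]


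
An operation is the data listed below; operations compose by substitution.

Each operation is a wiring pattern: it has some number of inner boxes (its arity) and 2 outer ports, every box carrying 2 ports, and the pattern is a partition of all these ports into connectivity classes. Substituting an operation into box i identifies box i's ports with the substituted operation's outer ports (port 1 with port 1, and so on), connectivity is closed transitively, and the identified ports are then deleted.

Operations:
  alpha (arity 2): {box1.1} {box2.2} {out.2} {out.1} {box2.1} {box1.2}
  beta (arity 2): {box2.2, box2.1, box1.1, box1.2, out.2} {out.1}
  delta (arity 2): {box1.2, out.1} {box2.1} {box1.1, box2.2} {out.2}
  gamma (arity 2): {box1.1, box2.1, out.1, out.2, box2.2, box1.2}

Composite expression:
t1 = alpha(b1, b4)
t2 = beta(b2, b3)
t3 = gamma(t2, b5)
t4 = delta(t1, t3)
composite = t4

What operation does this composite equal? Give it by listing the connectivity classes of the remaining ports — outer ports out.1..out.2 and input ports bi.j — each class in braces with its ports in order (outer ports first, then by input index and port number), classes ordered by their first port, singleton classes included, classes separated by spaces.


{out.1} {out.2} {b1.1} {b1.2} {b2.1, b2.2, b3.1, b3.2, b5.1, b5.2} {b4.1} {b4.2}

Treat the ports identified at delta as solder joints: merge, then drop.
stage alpha: inputs (b1, b4), connectivity {out.1} {out.2} {b1.1} {b1.2} {b4.1} {b4.2}, out.j its boundary
stage beta: inputs (b2, b3), connectivity {out.1} {out.2, b2.1, b2.2, b3.1, b3.2}, out.j its boundary
stage gamma: inputs (b2, b3, b5), connectivity {out.1, out.2, b2.1, b2.2, b3.1, b3.2, b5.1, b5.2}, out.j its boundary
stage delta: inputs (b1, b4, b2, b3, b5), connectivity {out.1} {out.2} {b1.1} {b1.2} {b2.1, b2.2, b3.1, b3.2, b5.1, b5.2} {b4.1} {b4.2}, out.j its boundary


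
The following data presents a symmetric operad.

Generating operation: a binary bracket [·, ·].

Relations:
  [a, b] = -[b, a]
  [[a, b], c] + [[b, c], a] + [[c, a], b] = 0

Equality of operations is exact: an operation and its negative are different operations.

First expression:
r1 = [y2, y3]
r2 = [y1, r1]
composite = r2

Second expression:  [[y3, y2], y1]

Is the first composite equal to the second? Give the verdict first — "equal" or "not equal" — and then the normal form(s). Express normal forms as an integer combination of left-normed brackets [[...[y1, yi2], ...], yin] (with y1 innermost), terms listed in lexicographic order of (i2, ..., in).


equal: each reduces to [[y1, y2], y3] - [[y1, y3], y2]

Normal form of the first expression: [[y1, y2], y3] - [[y1, y3], y2]
Normal form of the second expression: [[y1, y2], y3] - [[y1, y3], y2]
Identical normal forms: equal.


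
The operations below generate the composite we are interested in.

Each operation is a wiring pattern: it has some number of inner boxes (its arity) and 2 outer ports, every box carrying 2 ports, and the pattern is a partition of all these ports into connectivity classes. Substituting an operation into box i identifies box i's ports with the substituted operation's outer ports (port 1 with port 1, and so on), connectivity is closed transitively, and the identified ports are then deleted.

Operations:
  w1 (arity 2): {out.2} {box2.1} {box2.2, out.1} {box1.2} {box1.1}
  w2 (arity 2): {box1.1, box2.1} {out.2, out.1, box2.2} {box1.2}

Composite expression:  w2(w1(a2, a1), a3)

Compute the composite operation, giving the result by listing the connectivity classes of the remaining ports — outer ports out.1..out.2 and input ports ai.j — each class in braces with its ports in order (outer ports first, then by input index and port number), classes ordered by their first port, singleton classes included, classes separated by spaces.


{out.1, out.2, a3.2} {a1.1} {a1.2, a3.1} {a2.1} {a2.2}

Connectivity passes through glued w2-boundaries; trace each wire chain.
stage w1: inputs (a2, a1), connectivity {out.1, a1.2} {out.2} {a1.1} {a2.1} {a2.2}, out.j its boundary
stage w2: inputs (a2, a1, a3), connectivity {out.1, out.2, a3.2} {a1.1} {a1.2, a3.1} {a2.1} {a2.2}, out.j its boundary


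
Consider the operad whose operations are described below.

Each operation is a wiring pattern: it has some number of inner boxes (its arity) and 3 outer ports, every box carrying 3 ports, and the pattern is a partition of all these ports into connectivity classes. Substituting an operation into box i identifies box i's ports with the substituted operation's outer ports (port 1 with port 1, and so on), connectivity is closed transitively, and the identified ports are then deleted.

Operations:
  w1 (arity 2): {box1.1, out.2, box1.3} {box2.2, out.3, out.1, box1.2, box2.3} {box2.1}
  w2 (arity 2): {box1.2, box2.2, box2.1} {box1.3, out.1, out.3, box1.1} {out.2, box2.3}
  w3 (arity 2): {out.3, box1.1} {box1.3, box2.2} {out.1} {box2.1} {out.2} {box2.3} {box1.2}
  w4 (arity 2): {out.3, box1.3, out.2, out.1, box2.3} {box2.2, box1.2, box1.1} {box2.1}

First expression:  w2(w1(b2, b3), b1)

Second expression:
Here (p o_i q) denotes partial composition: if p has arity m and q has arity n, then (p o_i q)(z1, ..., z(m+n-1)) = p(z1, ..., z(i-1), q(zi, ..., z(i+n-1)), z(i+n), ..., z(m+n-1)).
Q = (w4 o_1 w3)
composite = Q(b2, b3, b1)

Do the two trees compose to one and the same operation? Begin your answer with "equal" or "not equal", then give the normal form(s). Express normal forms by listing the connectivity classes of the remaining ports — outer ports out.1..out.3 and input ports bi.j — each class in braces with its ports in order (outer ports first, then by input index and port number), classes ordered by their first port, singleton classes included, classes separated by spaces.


not equal; first: {out.1, out.3, b2.2, b3.2, b3.3} {out.2, b1.3} {b1.1, b1.2, b2.1, b2.3} {b3.1}; second: {out.1, out.2, out.3, b1.3, b2.1} {b1.1} {b1.2} {b2.2} {b2.3, b3.2} {b3.1} {b3.3}

The first composite normalizes to {out.1, out.3, b2.2, b3.2, b3.3} {out.2, b1.3} {b1.1, b1.2, b2.1, b2.3} {b3.1}
The second composite normalizes to {out.1, out.2, out.3, b1.3, b2.1} {b1.1} {b1.2} {b2.2} {b2.3, b3.2} {b3.1} {b3.3}
Different reductions; not equal.


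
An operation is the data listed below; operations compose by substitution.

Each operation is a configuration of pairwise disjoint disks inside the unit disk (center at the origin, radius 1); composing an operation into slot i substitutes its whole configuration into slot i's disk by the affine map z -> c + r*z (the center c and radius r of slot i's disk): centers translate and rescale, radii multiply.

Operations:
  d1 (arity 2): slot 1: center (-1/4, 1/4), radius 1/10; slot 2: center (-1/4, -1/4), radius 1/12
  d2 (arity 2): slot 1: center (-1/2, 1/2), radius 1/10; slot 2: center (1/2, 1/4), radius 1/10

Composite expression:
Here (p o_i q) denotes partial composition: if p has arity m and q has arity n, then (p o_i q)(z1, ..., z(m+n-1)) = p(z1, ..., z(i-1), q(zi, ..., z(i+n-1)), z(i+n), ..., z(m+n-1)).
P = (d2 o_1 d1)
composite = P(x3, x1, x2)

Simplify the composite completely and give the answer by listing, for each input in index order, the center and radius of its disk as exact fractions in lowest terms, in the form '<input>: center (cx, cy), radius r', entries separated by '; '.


x1: center (-21/40, 19/40), radius 1/120; x2: center (1/2, 1/4), radius 1/10; x3: center (-21/40, 21/40), radius 1/100

Below d2, radii multiply path by path; the x-disk centers shift.
for x3, the 2-step affine chain lands on center (-21/40, 21/40), radius 1/100
for x1, the 2-step affine chain lands on center (-21/40, 19/40), radius 1/120
for x2, the 1-step affine chain lands on center (1/2, 1/4), radius 1/10


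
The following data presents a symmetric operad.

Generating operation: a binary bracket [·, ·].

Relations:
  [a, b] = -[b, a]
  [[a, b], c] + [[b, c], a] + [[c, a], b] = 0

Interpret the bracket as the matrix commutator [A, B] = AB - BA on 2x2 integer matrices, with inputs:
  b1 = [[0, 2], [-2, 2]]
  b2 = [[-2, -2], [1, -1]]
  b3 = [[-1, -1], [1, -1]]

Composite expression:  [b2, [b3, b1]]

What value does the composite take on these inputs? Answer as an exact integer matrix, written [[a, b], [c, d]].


[b3, b1] = [[0, -2], [-2, 0]]
[b2, [b3, b1]] = [[6, 2], [-2, -6]]

[[6, 2], [-2, -6]]


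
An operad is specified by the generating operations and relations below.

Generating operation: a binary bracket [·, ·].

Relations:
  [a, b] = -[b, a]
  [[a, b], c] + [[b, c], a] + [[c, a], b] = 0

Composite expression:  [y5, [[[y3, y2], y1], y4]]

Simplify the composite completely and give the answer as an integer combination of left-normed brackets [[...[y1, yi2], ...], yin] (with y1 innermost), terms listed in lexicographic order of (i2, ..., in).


Antisymmetry and Jacobi reduce to y1-anchored left-normed brackets.
Composite bracket: [y5, [[[y3, y2], y1], y4]]
Expanding via [a, b] = ab - ba: 16 signed words (2^4 = 16).
The y1-initial words carry the normal form:
  from y1y2y3y4y5, sign -1: term -[[[[y1, y2], y3], y4], y5]
  from y1y3y2y4y5, sign +1: term +[[[[y1, y3], y2], y4], y5]

-[[[[y1, y2], y3], y4], y5] + [[[[y1, y3], y2], y4], y5]


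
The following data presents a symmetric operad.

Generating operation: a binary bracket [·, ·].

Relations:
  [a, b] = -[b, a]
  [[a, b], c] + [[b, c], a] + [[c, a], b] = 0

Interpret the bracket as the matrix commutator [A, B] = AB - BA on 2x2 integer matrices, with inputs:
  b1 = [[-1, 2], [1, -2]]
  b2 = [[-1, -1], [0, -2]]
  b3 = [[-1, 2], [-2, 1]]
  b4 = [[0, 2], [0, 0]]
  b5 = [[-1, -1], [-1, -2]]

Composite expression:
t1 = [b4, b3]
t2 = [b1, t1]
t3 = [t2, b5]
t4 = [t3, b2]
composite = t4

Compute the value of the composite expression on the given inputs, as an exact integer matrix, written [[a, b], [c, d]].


[[-16, 68], [-16, 16]]

[b4, b3] = [[-4, 4], [0, 4]]
[b1, [b4, b3]] = [[-4, 20], [-8, 4]]
[[b1, [b4, b3]], b5] = [[-28, -12], [-16, 28]]
[[[b1, [b4, b3]], b5], b2] = [[-16, 68], [-16, 16]]


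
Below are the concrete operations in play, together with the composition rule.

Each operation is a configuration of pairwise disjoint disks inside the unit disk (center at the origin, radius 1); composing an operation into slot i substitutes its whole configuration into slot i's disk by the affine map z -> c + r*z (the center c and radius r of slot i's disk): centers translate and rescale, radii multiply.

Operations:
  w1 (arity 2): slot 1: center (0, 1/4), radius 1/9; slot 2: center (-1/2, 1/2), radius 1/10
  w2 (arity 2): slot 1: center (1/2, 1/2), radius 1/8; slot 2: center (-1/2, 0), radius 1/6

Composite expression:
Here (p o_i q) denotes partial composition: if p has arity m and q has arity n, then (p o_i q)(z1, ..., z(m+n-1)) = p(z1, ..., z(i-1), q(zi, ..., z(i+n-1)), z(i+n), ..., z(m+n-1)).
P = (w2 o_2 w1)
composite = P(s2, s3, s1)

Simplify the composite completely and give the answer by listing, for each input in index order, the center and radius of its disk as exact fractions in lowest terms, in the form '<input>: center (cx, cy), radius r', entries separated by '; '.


s1: center (-7/12, 1/12), radius 1/60; s2: center (1/2, 1/2), radius 1/8; s3: center (-1/2, 1/24), radius 1/54

Each s-disk chains the slot maps above it in w2; radii multiply.
tracing s2 down its 1-map path: center (1/2, 1/2), radius 1/8
tracing s3 down its 2-map path: center (-1/2, 1/24), radius 1/54
tracing s1 down its 2-map path: center (-7/12, 1/12), radius 1/60


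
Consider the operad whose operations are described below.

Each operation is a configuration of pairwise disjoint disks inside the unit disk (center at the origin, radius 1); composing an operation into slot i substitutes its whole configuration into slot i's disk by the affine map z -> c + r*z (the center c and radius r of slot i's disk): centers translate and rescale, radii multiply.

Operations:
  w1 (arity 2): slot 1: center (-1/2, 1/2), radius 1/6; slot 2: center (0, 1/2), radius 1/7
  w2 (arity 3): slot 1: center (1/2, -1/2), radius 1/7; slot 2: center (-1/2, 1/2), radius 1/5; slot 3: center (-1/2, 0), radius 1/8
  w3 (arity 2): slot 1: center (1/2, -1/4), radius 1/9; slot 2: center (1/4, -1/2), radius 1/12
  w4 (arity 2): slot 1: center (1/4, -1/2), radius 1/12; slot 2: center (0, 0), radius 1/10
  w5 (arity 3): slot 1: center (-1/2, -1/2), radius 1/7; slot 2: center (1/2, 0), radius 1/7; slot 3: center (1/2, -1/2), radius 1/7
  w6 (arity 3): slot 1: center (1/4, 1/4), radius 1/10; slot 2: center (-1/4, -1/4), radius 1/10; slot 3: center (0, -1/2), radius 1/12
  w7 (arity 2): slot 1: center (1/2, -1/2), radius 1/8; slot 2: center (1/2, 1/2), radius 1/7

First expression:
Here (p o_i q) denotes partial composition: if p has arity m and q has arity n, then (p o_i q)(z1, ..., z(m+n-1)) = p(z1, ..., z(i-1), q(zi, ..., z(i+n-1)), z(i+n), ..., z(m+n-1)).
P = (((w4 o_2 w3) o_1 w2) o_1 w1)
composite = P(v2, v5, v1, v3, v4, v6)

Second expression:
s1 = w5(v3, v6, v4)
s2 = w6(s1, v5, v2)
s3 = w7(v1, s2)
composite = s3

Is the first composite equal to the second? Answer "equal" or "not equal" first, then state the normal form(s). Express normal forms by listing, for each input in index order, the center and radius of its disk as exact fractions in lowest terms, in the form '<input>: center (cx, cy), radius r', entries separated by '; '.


not equal; the first gives v1: center (5/24, -11/24), radius 1/60; v2: center (2/7, -15/28), radius 1/504; v3: center (5/24, -1/2), radius 1/96; v4: center (1/20, -1/40), radius 1/90; v5: center (7/24, -15/28), radius 1/588; v6: center (1/40, -1/20), radius 1/120 and the second v1: center (1/2, -1/2), radius 1/8; v2: center (1/2, 3/7), radius 1/84; v3: center (37/70, 37/70), radius 1/490; v4: center (19/35, 37/70), radius 1/490; v5: center (13/28, 13/28), radius 1/70; v6: center (19/35, 15/28), radius 1/490

The first composite normalizes to v1: center (5/24, -11/24), radius 1/60; v2: center (2/7, -15/28), radius 1/504; v3: center (5/24, -1/2), radius 1/96; v4: center (1/20, -1/40), radius 1/90; v5: center (7/24, -15/28), radius 1/588; v6: center (1/40, -1/20), radius 1/120
The second composite normalizes to v1: center (1/2, -1/2), radius 1/8; v2: center (1/2, 3/7), radius 1/84; v3: center (37/70, 37/70), radius 1/490; v4: center (19/35, 37/70), radius 1/490; v5: center (13/28, 13/28), radius 1/70; v6: center (19/35, 15/28), radius 1/490
No match — not equal.


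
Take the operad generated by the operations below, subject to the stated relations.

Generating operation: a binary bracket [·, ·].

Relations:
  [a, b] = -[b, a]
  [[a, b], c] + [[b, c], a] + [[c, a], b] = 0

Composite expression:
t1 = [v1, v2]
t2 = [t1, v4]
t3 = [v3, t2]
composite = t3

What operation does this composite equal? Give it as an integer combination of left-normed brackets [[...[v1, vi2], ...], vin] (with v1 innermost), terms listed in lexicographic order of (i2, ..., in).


Expand each bracket as ab - ba; the v1-initial words give the coefficients.
Composite bracket: [v3, [[v1, v2], v4]]
Each bracket splits as ab - ba, giving 8 signed words (2^3 = 8).
Coefficients come from the v1-initial words:
  word v1v2v4v3 has sign -1, contributing -[[[v1, v2], v4], v3]

-[[[v1, v2], v4], v3]


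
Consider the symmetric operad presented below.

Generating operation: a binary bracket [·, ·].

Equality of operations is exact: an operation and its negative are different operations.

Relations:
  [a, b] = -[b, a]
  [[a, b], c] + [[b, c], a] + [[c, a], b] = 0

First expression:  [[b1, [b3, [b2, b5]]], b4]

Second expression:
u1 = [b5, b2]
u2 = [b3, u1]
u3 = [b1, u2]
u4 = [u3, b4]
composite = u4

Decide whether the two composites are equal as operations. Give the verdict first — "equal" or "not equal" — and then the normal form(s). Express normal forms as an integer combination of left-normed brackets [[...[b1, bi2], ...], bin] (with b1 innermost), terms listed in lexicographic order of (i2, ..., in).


In normal form, the first expression is -[[[[b1, b2], b5], b3], b4] + [[[[b1, b3], b2], b5], b4] - [[[[b1, b3], b5], b2], b4] + [[[[b1, b5], b2], b3], b4]
In normal form, the second expression is [[[[b1, b2], b5], b3], b4] - [[[[b1, b3], b2], b5], b4] + [[[[b1, b3], b5], b2], b4] - [[[[b1, b5], b2], b3], b4]
Distinct normal forms: not equal.

not equal: they reduce to -[[[[b1, b2], b5], b3], b4] + [[[[b1, b3], b2], b5], b4] - [[[[b1, b3], b5], b2], b4] + [[[[b1, b5], b2], b3], b4] and [[[[b1, b2], b5], b3], b4] - [[[[b1, b3], b2], b5], b4] + [[[[b1, b3], b5], b2], b4] - [[[[b1, b5], b2], b3], b4]


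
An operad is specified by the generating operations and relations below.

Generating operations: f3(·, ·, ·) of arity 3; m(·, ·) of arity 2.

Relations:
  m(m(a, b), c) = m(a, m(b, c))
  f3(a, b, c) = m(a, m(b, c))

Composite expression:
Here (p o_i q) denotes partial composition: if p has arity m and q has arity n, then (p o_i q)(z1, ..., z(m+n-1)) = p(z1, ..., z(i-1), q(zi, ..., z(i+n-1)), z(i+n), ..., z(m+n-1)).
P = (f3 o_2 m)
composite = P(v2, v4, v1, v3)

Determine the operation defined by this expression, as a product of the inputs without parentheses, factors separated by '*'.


v2 * v4 * v1 * v3


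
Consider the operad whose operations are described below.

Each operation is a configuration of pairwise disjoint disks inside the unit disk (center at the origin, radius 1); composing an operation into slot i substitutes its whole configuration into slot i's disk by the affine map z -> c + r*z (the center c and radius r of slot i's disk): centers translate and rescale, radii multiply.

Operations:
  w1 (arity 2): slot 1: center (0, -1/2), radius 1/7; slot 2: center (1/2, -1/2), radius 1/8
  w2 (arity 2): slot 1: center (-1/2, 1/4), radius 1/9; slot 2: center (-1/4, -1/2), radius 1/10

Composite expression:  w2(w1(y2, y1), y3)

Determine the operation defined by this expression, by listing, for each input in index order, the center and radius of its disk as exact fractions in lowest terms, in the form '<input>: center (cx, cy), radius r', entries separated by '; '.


Below w2, radii multiply path by path; the y-disk centers shift.
input y2: applying the 2 nested substitutions gives center (-1/2, 7/36), radius 1/63
input y1: applying the 2 nested substitutions gives center (-4/9, 7/36), radius 1/72
input y3: applying the 1 nested substitution gives center (-1/4, -1/2), radius 1/10

y1: center (-4/9, 7/36), radius 1/72; y2: center (-1/2, 7/36), radius 1/63; y3: center (-1/4, -1/2), radius 1/10


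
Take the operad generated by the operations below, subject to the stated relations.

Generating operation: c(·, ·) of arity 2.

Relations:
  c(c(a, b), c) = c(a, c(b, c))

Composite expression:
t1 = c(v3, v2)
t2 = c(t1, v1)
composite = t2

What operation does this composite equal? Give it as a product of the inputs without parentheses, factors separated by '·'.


v3 · v2 · v1


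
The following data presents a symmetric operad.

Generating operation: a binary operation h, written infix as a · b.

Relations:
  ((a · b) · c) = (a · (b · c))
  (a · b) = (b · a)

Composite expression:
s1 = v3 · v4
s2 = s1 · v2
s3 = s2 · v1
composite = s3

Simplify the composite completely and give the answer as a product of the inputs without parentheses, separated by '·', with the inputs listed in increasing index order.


v1 · v2 · v3 · v4

With h associative and commutative, the v-input set is all that matters.
(v3 · v4) reduces to v3 · v4
((v3 · v4) · v2) reduces to v3 · v4 · v2
(((v3 · v4) · v2) · v1) reduces to v3 · v4 · v2 · v1
putting the inputs in ascending order: v1 · v2 · v3 · v4


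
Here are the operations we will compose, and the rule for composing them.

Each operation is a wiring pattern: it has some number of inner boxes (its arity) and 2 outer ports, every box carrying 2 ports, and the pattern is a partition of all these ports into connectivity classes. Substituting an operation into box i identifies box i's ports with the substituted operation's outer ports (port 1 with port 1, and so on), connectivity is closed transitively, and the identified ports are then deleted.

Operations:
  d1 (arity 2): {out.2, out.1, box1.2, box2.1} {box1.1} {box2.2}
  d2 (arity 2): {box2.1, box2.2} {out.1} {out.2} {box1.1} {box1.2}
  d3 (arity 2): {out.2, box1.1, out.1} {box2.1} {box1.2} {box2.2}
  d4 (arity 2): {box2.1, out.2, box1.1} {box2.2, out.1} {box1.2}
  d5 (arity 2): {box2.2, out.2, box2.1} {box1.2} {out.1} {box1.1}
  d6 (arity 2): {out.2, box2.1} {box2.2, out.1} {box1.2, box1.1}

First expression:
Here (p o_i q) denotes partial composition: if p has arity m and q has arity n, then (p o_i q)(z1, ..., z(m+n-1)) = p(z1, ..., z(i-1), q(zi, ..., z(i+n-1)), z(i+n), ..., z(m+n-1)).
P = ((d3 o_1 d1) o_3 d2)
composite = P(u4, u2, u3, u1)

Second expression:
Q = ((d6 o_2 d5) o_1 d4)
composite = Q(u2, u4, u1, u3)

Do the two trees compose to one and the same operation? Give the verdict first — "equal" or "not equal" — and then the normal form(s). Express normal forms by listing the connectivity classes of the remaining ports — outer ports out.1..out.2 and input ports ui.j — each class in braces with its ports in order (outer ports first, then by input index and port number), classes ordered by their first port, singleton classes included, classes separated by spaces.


not equal: they reduce to {out.1, out.2, u2.1, u4.2} {u1.1, u1.2} {u2.2} {u3.1} {u3.2} {u4.1} and {out.1, u3.1, u3.2} {out.2} {u1.1} {u1.2} {u2.1, u4.1, u4.2} {u2.2}

In normal form, the first expression is {out.1, out.2, u2.1, u4.2} {u1.1, u1.2} {u2.2} {u3.1} {u3.2} {u4.1}
In normal form, the second expression is {out.1, u3.1, u3.2} {out.2} {u1.1} {u1.2} {u2.1, u4.1, u4.2} {u2.2}
The normal forms differ: not equal.


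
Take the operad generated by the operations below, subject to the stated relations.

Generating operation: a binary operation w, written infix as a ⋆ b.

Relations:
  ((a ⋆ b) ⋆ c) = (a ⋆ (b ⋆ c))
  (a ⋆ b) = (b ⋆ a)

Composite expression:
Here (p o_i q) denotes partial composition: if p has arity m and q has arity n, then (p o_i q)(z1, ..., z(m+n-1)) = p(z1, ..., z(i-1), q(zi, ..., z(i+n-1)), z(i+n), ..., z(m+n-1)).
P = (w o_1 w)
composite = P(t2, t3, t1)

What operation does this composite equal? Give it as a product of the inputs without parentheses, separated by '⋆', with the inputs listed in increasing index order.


Reordering under w is free, so list the t-inputs canonically.
(t2 ⋆ t3) spells out as t2 ⋆ t3
((t2 ⋆ t3) ⋆ t1) spells out as t2 ⋆ t3 ⋆ t1
the factors in increasing index order: t1 ⋆ t2 ⋆ t3

t1 ⋆ t2 ⋆ t3


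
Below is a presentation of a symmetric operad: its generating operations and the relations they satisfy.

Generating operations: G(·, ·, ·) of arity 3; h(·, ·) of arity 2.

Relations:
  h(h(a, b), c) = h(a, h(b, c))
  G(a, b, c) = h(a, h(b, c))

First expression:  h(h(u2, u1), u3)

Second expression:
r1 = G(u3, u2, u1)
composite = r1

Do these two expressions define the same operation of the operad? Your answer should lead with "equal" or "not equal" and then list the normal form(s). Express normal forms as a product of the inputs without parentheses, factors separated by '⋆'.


Reducing the first expression gives u2 ⋆ u1 ⋆ u3
Reducing the second expression gives u3 ⋆ u2 ⋆ u1
They disagree, so not equal.

not equal: they reduce to u2 ⋆ u1 ⋆ u3 and u3 ⋆ u2 ⋆ u1


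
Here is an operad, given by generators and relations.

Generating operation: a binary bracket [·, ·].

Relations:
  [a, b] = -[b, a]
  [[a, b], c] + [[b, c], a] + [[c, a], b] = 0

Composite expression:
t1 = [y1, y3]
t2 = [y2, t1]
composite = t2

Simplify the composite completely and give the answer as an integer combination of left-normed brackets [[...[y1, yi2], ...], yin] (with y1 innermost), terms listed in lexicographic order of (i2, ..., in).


-[[y1, y3], y2]


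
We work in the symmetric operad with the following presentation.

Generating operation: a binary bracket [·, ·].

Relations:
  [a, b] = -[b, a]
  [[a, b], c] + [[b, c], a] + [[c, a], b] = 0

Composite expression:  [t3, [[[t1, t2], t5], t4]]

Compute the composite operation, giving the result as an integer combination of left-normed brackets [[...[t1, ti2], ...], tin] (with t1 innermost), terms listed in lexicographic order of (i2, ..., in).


-[[[[t1, t2], t5], t4], t3]

In the tensor algebra, words opening t1 carry the t1-anchored form.
Composite bracket: [t3, [[[t1, t2], t5], t4]]
Expanding via [a, b] = ab - ba: 16 signed words (2^4 = 16).
Words beginning with t1 determine it all:
  sign of t1t2t5t4t3 is -1, so it contributes -[[[[t1, t2], t5], t4], t3]


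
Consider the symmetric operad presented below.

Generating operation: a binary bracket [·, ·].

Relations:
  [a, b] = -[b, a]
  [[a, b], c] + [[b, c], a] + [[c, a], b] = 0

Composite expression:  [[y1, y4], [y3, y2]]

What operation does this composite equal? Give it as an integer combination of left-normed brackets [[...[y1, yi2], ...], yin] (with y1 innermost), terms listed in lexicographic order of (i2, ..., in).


-[[[y1, y4], y2], y3] + [[[y1, y4], y3], y2]

Expand each bracket as ab - ba; the y1-initial words give the coefficients.
Composite bracket: [[y1, y4], [y3, y2]]
Applying ab - ba throughout gives 8 signed words (2^3 = 8).
The y1-initial words carry the normal form:
  the word y1y4y2y3 carries sign -1 and contributes -[[[y1, y4], y2], y3]
  the word y1y4y3y2 carries sign +1 and contributes +[[[y1, y4], y3], y2]


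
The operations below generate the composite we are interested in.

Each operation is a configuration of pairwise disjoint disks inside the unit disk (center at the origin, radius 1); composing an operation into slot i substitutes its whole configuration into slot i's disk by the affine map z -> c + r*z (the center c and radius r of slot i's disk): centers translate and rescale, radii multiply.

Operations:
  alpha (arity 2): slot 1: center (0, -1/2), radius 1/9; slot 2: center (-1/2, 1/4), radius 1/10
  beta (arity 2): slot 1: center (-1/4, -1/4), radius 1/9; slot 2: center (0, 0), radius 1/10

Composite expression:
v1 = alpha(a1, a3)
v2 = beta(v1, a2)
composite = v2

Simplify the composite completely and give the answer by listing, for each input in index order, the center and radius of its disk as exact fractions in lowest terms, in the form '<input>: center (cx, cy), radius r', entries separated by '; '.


Nesting under beta composes maps z -> c + r*z down each a-path.
for a1, the 2-step affine chain lands on center (-1/4, -11/36), radius 1/81
for a3, the 2-step affine chain lands on center (-11/36, -2/9), radius 1/90
for a2, the 1-step affine chain lands on center (0, 0), radius 1/10

a1: center (-1/4, -11/36), radius 1/81; a2: center (0, 0), radius 1/10; a3: center (-11/36, -2/9), radius 1/90


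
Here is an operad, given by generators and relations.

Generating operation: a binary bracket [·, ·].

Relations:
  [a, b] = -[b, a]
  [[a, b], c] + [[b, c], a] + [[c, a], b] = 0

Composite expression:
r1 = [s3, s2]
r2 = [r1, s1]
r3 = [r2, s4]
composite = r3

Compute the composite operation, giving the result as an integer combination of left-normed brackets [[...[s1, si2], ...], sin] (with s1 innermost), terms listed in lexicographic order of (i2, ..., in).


[[[s1, s2], s3], s4] - [[[s1, s3], s2], s4]

Expand each bracket as ab - ba; the s1-initial words give the coefficients.
Composite bracket: [[[s3, s2], s1], s4]
Each bracket splits as ab - ba, giving 8 signed words (2^3 = 8).
Collect the words opening with s1:
  s1s2s3s4 appears with sign +1, giving the term +[[[s1, s2], s3], s4]
  s1s3s2s4 appears with sign -1, giving the term -[[[s1, s3], s2], s4]


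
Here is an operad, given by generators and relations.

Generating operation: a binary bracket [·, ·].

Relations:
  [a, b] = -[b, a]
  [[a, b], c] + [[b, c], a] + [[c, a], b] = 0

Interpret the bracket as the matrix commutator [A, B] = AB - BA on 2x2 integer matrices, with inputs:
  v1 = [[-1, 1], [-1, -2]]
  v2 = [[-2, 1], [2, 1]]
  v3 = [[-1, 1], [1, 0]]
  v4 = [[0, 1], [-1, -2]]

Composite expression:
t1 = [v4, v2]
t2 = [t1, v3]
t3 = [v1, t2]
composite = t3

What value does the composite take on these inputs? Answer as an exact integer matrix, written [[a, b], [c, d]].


[[6, -1], [-7, -6]]

[v4, v2] = [[3, 5], [-1, -3]]
[[v4, v2], v3] = [[6, 11], [-5, -6]]
[v1, [[v4, v2], v3]] = [[6, -1], [-7, -6]]


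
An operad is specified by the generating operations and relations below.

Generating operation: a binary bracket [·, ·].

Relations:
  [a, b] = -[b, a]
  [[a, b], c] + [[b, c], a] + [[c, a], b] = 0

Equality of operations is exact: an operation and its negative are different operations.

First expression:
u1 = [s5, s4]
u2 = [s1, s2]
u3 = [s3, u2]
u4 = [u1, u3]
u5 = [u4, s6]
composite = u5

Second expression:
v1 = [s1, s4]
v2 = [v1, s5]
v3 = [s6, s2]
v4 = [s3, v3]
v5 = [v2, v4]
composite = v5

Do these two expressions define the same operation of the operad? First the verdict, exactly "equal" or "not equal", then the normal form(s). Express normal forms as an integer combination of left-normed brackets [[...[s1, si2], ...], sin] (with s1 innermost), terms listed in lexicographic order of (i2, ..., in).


not equal: they reduce to -[[[[[s1, s2], s3], s4], s5], s6] + [[[[[s1, s2], s3], s5], s4], s6] and [[[[[s1, s4], s5], s2], s6], s3] - [[[[[s1, s4], s5], s3], s2], s6] + [[[[[s1, s4], s5], s3], s6], s2] - [[[[[s1, s4], s5], s6], s2], s3]


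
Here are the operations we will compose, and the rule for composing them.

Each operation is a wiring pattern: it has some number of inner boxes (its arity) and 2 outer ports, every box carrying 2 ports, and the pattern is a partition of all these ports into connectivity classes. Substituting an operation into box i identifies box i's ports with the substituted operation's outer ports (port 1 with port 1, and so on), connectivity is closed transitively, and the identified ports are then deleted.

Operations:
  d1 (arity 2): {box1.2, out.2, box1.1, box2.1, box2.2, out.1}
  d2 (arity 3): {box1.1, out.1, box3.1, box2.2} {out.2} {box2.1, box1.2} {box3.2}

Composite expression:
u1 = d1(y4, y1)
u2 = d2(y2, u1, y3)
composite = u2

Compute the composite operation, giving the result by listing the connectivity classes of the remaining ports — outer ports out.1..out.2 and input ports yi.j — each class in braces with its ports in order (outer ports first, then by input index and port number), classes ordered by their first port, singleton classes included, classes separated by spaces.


{out.1, y1.1, y1.2, y2.1, y2.2, y3.1, y4.1, y4.2} {out.2} {y3.2}


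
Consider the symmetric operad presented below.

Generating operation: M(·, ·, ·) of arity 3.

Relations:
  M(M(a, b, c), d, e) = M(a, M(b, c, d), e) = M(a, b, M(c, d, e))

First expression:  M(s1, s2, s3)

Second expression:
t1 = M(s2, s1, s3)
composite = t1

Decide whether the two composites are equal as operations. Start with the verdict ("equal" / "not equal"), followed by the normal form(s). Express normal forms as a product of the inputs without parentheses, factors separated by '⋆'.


not equal — first s1 ⋆ s2 ⋆ s3, second s2 ⋆ s1 ⋆ s3


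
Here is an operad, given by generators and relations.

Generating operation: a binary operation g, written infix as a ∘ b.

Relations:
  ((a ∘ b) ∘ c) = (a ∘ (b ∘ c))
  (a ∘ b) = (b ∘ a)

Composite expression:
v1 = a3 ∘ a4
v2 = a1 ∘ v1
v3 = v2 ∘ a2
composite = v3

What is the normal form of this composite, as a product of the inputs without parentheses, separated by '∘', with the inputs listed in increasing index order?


a1 ∘ a2 ∘ a3 ∘ a4

Shape and order are irrelevant to g; the a-input set decides.
(a3 ∘ a4) unparenthesizes to a3 ∘ a4
(a1 ∘ (a3 ∘ a4)) unparenthesizes to a1 ∘ a3 ∘ a4
((a1 ∘ (a3 ∘ a4)) ∘ a2) unparenthesizes to a1 ∘ a3 ∘ a4 ∘ a2
rearranged into index order: a1 ∘ a2 ∘ a3 ∘ a4


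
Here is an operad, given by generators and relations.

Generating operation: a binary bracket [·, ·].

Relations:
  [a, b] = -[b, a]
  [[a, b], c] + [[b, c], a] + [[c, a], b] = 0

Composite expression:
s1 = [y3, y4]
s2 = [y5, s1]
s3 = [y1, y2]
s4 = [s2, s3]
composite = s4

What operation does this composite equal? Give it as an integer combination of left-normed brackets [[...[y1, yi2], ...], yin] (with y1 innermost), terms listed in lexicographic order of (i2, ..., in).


Skip Jacobi rewriting: expand, keep y1-initial words, read off terms.
Composite bracket: [[y5, [y3, y4]], [y1, y2]]
Expanding via [a, b] = ab - ba: 16 signed words (2^4 = 16).
Keep just the words that open with y1:
  sign of y1y2y3y4y5 is +1, so it contributes +[[[[y1, y2], y3], y4], y5]
  sign of y1y2y4y3y5 is -1, so it contributes -[[[[y1, y2], y4], y3], y5]
  sign of y1y2y5y3y4 is -1, so it contributes -[[[[y1, y2], y5], y3], y4]
  sign of y1y2y5y4y3 is +1, so it contributes +[[[[y1, y2], y5], y4], y3]

[[[[y1, y2], y3], y4], y5] - [[[[y1, y2], y4], y3], y5] - [[[[y1, y2], y5], y3], y4] + [[[[y1, y2], y5], y4], y3]


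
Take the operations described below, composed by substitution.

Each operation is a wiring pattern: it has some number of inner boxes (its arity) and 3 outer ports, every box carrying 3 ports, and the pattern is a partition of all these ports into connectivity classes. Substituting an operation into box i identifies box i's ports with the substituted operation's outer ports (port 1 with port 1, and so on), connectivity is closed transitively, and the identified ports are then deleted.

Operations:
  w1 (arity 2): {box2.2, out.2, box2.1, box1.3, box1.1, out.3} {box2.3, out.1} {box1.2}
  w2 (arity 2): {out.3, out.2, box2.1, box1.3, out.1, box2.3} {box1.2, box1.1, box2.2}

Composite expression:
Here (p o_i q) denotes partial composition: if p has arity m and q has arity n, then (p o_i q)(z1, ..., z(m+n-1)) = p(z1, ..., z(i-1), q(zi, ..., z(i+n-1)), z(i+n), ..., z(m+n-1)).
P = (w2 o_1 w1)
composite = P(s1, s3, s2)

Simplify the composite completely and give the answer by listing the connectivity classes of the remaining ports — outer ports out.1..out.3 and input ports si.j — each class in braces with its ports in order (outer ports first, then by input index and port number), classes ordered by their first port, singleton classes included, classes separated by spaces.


{out.1, out.2, out.3, s1.1, s1.3, s2.1, s2.2, s2.3, s3.1, s3.2, s3.3} {s1.2}

Reachability decides: close wires over w2-identified ports.
after w1, the pattern on (s1, s3) reads {out.1, s3.3} {out.2, out.3, s1.1, s1.3, s3.1, s3.2} {s1.2} (out.j = its outer ports)
after w2, the pattern on (s1, s3, s2) reads {out.1, out.2, out.3, s1.1, s1.3, s2.1, s2.2, s2.3, s3.1, s3.2, s3.3} {s1.2} (out.j = its outer ports)


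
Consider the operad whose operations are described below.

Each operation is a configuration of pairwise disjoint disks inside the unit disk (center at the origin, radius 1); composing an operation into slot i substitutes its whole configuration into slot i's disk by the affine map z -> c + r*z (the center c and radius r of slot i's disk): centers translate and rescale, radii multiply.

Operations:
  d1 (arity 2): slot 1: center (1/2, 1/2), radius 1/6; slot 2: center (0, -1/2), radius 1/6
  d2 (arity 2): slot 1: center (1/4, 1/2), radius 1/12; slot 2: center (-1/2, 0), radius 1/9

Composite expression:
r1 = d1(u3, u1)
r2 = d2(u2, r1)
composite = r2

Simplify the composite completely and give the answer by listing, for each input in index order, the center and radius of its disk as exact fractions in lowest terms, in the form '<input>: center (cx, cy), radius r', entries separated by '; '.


u1: center (-1/2, -1/18), radius 1/54; u2: center (1/4, 1/2), radius 1/12; u3: center (-4/9, 1/18), radius 1/54

Only the slot chain above each u matters under d2; compose those maps.
u2 passes through 1 substitution, ending at center (1/4, 1/2), radius 1/12
u3 passes through 2 substitutions, ending at center (-4/9, 1/18), radius 1/54
u1 passes through 2 substitutions, ending at center (-1/2, -1/18), radius 1/54


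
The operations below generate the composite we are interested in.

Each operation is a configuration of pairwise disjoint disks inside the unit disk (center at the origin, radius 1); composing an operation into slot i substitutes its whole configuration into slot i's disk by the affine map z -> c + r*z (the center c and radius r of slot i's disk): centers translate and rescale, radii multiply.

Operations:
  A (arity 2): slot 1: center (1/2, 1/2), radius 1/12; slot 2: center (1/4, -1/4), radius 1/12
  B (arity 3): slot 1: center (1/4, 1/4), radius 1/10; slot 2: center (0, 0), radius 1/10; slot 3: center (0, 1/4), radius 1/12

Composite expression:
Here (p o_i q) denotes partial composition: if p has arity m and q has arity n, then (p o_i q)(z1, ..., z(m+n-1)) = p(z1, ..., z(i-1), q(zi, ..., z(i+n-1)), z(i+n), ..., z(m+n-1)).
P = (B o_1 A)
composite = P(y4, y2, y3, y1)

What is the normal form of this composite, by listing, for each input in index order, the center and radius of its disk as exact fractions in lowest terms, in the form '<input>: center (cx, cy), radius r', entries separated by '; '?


y1: center (0, 1/4), radius 1/12; y2: center (11/40, 9/40), radius 1/120; y3: center (0, 0), radius 1/10; y4: center (3/10, 3/10), radius 1/120

Below B, radii multiply path by path; the y-disk centers shift.
tracing y4 down its 2-map path: center (3/10, 3/10), radius 1/120
tracing y2 down its 2-map path: center (11/40, 9/40), radius 1/120
tracing y3 down its 1-map path: center (0, 0), radius 1/10
tracing y1 down its 1-map path: center (0, 1/4), radius 1/12


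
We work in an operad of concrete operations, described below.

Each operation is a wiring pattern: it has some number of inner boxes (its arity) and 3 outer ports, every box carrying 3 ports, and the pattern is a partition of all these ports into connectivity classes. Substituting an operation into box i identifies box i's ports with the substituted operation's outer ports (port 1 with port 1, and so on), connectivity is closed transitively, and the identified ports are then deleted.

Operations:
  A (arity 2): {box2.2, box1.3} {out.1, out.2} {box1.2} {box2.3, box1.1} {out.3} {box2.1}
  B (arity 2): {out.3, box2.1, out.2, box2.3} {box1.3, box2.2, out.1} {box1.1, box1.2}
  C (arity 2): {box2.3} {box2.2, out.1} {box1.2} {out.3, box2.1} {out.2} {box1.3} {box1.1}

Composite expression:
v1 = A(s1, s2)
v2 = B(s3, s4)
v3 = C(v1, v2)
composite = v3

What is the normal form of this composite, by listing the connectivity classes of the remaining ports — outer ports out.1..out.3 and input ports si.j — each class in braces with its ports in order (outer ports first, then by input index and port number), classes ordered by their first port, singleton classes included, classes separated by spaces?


{out.1, s4.1, s4.3} {out.2} {out.3, s3.3, s4.2} {s1.1, s2.3} {s1.2} {s1.3, s2.2} {s2.1} {s3.1, s3.2}

Treat the ports identified at C as solder joints: merge, then drop.
A over (s1, s2) gives {out.1, out.2} {out.3} {s1.1, s2.3} {s1.2} {s1.3, s2.2} {s2.1}, out.j being that stage's outer ports
B over (s3, s4) gives {out.1, s3.3, s4.2} {out.2, out.3, s4.1, s4.3} {s3.1, s3.2}, out.j being that stage's outer ports
C over (s1, s2, s3, s4) gives {out.1, s4.1, s4.3} {out.2} {out.3, s3.3, s4.2} {s1.1, s2.3} {s1.2} {s1.3, s2.2} {s2.1} {s3.1, s3.2}, out.j being that stage's outer ports


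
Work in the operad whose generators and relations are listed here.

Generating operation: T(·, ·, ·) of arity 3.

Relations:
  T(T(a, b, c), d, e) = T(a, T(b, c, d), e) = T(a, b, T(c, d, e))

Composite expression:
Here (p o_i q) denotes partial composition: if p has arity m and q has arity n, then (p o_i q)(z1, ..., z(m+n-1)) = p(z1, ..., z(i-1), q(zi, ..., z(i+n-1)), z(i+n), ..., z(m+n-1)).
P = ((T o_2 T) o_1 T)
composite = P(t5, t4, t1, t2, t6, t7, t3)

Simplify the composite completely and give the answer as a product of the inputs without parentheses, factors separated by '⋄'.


t5 ⋄ t4 ⋄ t1 ⋄ t2 ⋄ t6 ⋄ t7 ⋄ t3

Key point: T is associative — brackets drop, the t-order remains.
T(t5, t4, t1) reduces to t5 ⋄ t4 ⋄ t1
T(t2, t6, t7) reduces to t2 ⋄ t6 ⋄ t7
T(T(t5, t4, t1), T(t2, t6, t7), t3) reduces to t5 ⋄ t4 ⋄ t1 ⋄ t2 ⋄ t6 ⋄ t7 ⋄ t3
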